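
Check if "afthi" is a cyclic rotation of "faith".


Word: "faith", Candidate: "afthi"
Method: check if candidate is substring of word+word
"faithfaith" contains "afthi"? No
Is rotation = No


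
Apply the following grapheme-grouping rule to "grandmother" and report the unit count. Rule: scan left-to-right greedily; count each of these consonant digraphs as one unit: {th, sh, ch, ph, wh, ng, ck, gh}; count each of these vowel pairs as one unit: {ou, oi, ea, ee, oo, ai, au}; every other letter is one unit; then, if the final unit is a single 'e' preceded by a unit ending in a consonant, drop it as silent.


Word: "grandmother" (11 letters)
Left-to-right scan:
  (1) 'g' (letter)
  (2) 'r' (letter)
  (3) 'a' (letter)
  (4) 'n' (letter)
  (5) 'd' (letter)
  (6) 'm' (letter)
  (7) 'o' (letter)
  (8) 'th' (digraph)
  (9) 'e' (letter)
  (10) 'r' (letter)
Units from scan: 10
Sound units = 10 units


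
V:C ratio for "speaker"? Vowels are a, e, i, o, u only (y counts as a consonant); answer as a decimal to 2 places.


Word: "speaker"
Vowels (a,e,i,o,u): 3
Consonants: 4
Ratio = 3/4
= 0.75


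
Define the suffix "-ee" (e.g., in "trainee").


Suffix: -ee
As in: trainee -> train + -ee
Meaning = one who receives


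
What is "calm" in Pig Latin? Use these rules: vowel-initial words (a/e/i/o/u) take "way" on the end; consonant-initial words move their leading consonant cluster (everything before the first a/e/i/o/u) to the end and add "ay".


Word: "calm"
Starts with consonant(s) → move to end, add 'ay'
Consonant cluster: "c"
Pig Latin = "almcay"


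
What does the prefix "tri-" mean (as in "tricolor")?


Prefix: tri-
Example: tricolor (tri- + color)
Meaning = three


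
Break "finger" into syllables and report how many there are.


Word: "finger"
Syllable breakdown: fin / ger
Counting: 2 parts
= 2 syllables


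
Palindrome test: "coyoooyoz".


Word: "coyoooyoz"
Reversed: "zoyoooyoc"
Forward == Backward? coyoooyoz != zoyoooyoc
Palindrome = No


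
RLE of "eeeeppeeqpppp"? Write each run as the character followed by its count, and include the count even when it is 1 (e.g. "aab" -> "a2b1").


String: "eeeeppeeqpppp"
Scanning for consecutive runs:
  'e' x 4
  'p' x 2
  'e' x 2
  'q' x 1
  'p' x 4
RLE = "e4p2e2q1p4"


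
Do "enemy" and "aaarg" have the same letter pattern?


Pattern of "enemy": [0, 1, 0, 2, 3]
Pattern of "aaarg": [0, 0, 0, 1, 2]
Patterns do not match
Same pattern = No


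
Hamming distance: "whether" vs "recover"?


Comparing character by character (same length = 7):
  Pos 0: 'w' vs 'r' !=
  Pos 1: 'h' vs 'e' !=
  Pos 2: 'e' vs 'c' !=
  Pos 3: 't' vs 'o' !=
  Pos 4: 'h' vs 'v' !=
  Pos 5: 'e' vs 'e' =
  Pos 6: 'r' vs 'r' =
Hamming distance = 5


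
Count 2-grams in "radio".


Word: "radio" (length 5)
Number of 2-grams = length - 2 + 1 = 5 - 2 + 1
= 4


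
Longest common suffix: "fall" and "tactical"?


Word 1: "fall"
Word 2: "tactical"
Comparing from end:
  Pos -1: 'l' == 'l'
  Pos -2: 'l' != 'a' (stop)
LCS = "l" (length 1)


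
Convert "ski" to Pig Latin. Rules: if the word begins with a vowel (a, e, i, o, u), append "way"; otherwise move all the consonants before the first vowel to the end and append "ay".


Word: "ski"
Starts with consonant(s) → move to end, add 'ay'
Consonant cluster: "sk"
Pig Latin = "iskay"


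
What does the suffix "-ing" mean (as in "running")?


Suffix: -ing
As in: running -> run + -ing, with a spelling change
Meaning = present participle


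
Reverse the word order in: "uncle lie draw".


Original: "uncle lie draw"
Words (1..n): uncle | lie | draw
Reversed (n..1): draw | lie | uncle
Result = "draw lie uncle"


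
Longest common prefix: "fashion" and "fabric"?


Word 1: "fashion"
Word 2: "fabric"
Comparing from start:
  Pos 0: 'f' == 'f'
  Pos 1: 'a' == 'a'
  Pos 2: 's' != 'b' (stop)
LCP = "fa" (length 2)


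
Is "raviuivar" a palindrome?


Word: "raviuivar"
Reversed: "raviuivar"
Forward == Backward? raviuivar == raviuivar
Palindrome = Yes


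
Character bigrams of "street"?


Word: "street" (length 6)
Number of bigrams = 6 - 2 + 1 = 5
  Position 0: "st"
  Position 1: "tr"
  Position 2: "re"
  Position 3: "ee"
  Position 4: "et"
Bigrams = "st", "tr", "re", "ee", "et"


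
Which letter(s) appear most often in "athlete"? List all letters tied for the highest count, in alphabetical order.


Word: "athlete"
Letter counts:
  'a': 1
  'e': 2
  'h': 1
  'l': 1
  't': 2
Maximum count = 2
Most frequent = 'e', 't' (2 times each)


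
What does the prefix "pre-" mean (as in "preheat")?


Prefix: pre-
Example: preheat = pre- + heat
Meaning = before


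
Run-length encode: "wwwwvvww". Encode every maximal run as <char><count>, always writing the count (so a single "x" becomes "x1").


String: "wwwwvvww"
Scanning for consecutive runs:
  'w' x 4
  'v' x 2
  'w' x 2
RLE = "w4v2w2"


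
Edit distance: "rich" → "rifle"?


Word 1: "rich" (length 4)
Word 2: "rifle" (length 5)
One optimal edit sequence (insert/delete/substitute each cost 1):
  1. keep 'r'
  2. keep 'i'
  3. insert 'f'  (+1)
  4. substitute 'c' -> 'l'  (+1)
  5. substitute 'h' -> 'e'  (+1)
Total edit operations: 3
Edit distance = 3


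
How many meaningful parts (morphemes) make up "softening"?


Word: "softening"
Morphemes: soft + -en + -ing
Each morpheme carries meaning
= 3 morphemes


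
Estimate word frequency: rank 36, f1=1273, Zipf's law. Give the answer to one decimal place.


Zipf's law: f(r) = f(1) / r
f(1) = 1273
f(36) = 1273 / 36
= 35.4 occurrences


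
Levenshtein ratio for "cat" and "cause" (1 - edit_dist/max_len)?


Word 1: "cat" (length 3)
Word 2: "cause" (length 5)
One optimal edit sequence:
  1. keep 'c'
  2. keep 'a'
  3. insert 'u'  (+1)
  4. insert 's'  (+1)
  5. substitute 't' -> 'e'  (+1)
Edit distance = 3
Max length = max(3, 5) = 5
Similarity = 1 - 3/5
= 0.4000


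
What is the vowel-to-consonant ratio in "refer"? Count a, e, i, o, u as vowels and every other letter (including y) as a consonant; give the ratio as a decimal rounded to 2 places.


Word: "refer"
Vowels (a,e,i,o,u): 2
Consonants: 3
Ratio = 2/3
= 0.67


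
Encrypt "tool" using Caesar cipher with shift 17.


Word: "tool"
Shift: 17
Each letter → (letter + shift) mod 26:
  't' (19) + 17 = 10 → 'k'
  'o' (14) + 17 = 5 → 'f'
  'o' (14) + 17 = 5 → 'f'
  'l' (11) + 17 = 2 → 'c'
Result = "kffc"


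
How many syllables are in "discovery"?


Word: "discovery"
Syllable breakdown: dis-cov-er-y
Counting: 4 parts
= 4 syllables


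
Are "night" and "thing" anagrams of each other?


Word 1: "night" → sorted: ghint
Word 2: "thing" → sorted: ghint
Same letters? ghint == ghint
Anagram = Yes


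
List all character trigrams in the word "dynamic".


Word: "dynamic" (length 7)
Number of trigrams = 7 - 3 + 1 = 5
  Position 0: "dyn"
  Position 1: "yna"
  Position 2: "nam"
  Position 3: "ami"
  Position 4: "mic"
Trigrams = "dyn", "yna", "nam", "ami", "mic"


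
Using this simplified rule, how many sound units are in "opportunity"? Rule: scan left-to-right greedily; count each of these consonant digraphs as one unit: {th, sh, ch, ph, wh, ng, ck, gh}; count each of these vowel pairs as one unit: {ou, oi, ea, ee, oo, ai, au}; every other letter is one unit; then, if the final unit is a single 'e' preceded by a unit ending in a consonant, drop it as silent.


Word: "opportunity" (11 letters)
Left-to-right scan:
  (1) 'o' (letter)
  (2) 'p' (letter)
  (3) 'p' (letter)
  (4) 'o' (letter)
  (5) 'r' (letter)
  (6) 't' (letter)
  (7) 'u' (letter)
  (8) 'n' (letter)
  (9) 'i' (letter)
  (10) 't' (letter)
  (11) 'y' (letter)
Units from scan: 11
Sound units = 11 units


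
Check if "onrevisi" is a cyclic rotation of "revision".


Word: "revision", Candidate: "onrevisi"
Method: check if candidate is substring of word+word
"revisionrevision" contains "onrevisi"? Yes
Is rotation = Yes


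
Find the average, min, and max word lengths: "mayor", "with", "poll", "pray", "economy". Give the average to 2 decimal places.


Lengths: "mayor"=5, "with"=4, "poll"=4, "pray"=4, "economy"=7
Sum = 24, Count = 5
Average = 24/5 = 4.80
= avg=4.80, min=4, max=7


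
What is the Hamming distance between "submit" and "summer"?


Comparing character by character (same length = 6):
  Pos 0: 's' vs 's' =
  Pos 1: 'u' vs 'u' =
  Pos 2: 'b' vs 'm' !=
  Pos 3: 'm' vs 'm' =
  Pos 4: 'i' vs 'e' !=
  Pos 5: 't' vs 'r' !=
Hamming distance = 3


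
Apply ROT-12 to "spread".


Word: "spread"
Shift: 12
Each letter → (letter + shift) mod 26:
  's' (18) + 12 = 4 → 'e'
  'p' (15) + 12 = 1 → 'b'
  'r' (17) + 12 = 3 → 'd'
  'e' (4) + 12 = 16 → 'q'
  'a' (0) + 12 = 12 → 'm'
  'd' (3) + 12 = 15 → 'p'
Result = "ebdqmp"


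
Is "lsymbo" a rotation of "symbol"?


Word: "symbol", Candidate: "lsymbo"
Method: check if candidate is substring of word+word
"symbolsymbol" contains "lsymbo"? Yes
Is rotation = Yes


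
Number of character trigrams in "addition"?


Word: "addition" (length 8)
Number of 3-grams = length - 3 + 1 = 8 - 3 + 1
= 6


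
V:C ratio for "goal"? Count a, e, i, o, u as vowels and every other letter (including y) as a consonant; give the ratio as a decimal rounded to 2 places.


Word: "goal"
Vowels (a,e,i,o,u): 2
Consonants: 2
Ratio = 2/2
= 1.00


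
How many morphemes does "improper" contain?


Word: "improper"
Morphemes: im- + proper
Each morpheme carries meaning
= 2 morphemes


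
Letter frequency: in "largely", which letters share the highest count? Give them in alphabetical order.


Word: "largely"
Letter counts:
  'a': 1
  'e': 1
  'g': 1
  'l': 2
  'r': 1
  'y': 1
Maximum count = 2
Most frequent = 'l' (2 times each)


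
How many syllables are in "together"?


Word: "together"
Syllable breakdown: to / geth / er
Counting: 3 parts
= 3 syllables


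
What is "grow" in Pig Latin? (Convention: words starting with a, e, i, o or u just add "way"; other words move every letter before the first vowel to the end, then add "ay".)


Word: "grow"
Starts with consonant(s) → move to end, add 'ay'
Consonant cluster: "gr"
Pig Latin = "owgray"


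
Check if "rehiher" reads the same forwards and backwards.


Word: "rehiher"
Reversed: "rehiher"
Forward == Backward? rehiher == rehiher
Palindrome = Yes


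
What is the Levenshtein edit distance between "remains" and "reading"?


Word 1: "remains" (length 7)
Word 2: "reading" (length 7)
One optimal edit sequence (insert/delete/substitute each cost 1):
  1. keep 'r'
  2. keep 'e'
  3. substitute 'm' -> 'a'  (+1)
  4. substitute 'a' -> 'd'  (+1)
  5. keep 'i'
  6. keep 'n'
  7. substitute 's' -> 'g'  (+1)
Total edit operations: 3
Edit distance = 3


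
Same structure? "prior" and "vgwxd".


Pattern of "prior": [0, 1, 2, 3, 1]
Pattern of "vgwxd": [0, 1, 2, 3, 4]
Patterns do not match
Same pattern = No


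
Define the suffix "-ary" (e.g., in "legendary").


Suffix: -ary
Example: legendary = legend + -ary
Meaning = relating to


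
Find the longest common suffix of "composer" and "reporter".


Word 1: "composer"
Word 2: "reporter"
Comparing from end:
  Pos -1: 'r' == 'r'
  Pos -2: 'e' == 'e'
  Pos -3: 's' != 't' (stop)
LCS = "er" (length 2)


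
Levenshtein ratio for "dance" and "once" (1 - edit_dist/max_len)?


Word 1: "dance" (length 5)
Word 2: "once" (length 4)
One optimal edit sequence:
  1. delete 'd'  (+1)
  2. substitute 'a' -> 'o'  (+1)
  3. keep 'n'
  4. keep 'c'
  5. keep 'e'
Edit distance = 2
Max length = max(5, 4) = 5
Similarity = 1 - 2/5
= 0.6000


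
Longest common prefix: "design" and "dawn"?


Word 1: "design"
Word 2: "dawn"
Comparing from start:
  Pos 0: 'd' == 'd'
  Pos 1: 'e' != 'a' (stop)
LCP = "d" (length 1)


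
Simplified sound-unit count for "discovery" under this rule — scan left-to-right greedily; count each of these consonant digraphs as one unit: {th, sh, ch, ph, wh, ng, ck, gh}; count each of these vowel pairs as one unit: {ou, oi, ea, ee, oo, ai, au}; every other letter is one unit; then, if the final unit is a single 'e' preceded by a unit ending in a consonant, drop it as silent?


Word: "discovery" (9 letters)
Left-to-right scan:
  [1] 'd' (letter)
  [2] 'i' (letter)
  [3] 's' (letter)
  [4] 'c' (letter)
  [5] 'o' (letter)
  [6] 'v' (letter)
  [7] 'e' (letter)
  [8] 'r' (letter)
  [9] 'y' (letter)
Units from scan: 9
Sound units = 9 units


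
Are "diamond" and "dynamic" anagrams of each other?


Word 1: "diamond" → sorted: addimno
Word 2: "dynamic" → sorted: acdimny
Same letters? addimno != acdimny
Anagram = No


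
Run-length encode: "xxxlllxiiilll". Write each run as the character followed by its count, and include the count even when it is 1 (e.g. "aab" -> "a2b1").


String: "xxxlllxiiilll"
Scanning for consecutive runs:
  'x' x 3
  'l' x 3
  'x' x 1
  'i' x 3
  'l' x 3
RLE = "x3l3x1i3l3"


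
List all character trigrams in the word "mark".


Word: "mark" (length 4)
Number of trigrams = 4 - 3 + 1 = 2
  Position 0: "mar"
  Position 1: "ark"
Trigrams = "mar", "ark"


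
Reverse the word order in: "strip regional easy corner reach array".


Original: "strip regional easy corner reach array"
Words (1..n): strip | regional | easy | corner | reach | array
Reversed (n..1): array | reach | corner | easy | regional | strip
Result = "array reach corner easy regional strip"


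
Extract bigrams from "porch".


Word: "porch" (length 5)
Number of bigrams = 5 - 2 + 1 = 4
  Position 0: "po"
  Position 1: "or"
  Position 2: "rc"
  Position 3: "ch"
Bigrams = "po", "or", "rc", "ch"


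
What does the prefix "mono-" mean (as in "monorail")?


Prefix: mono-
As in: monorail -> mono- + rail
Meaning = one


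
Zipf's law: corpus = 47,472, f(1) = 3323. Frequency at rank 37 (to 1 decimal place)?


Zipf's law: f(r) = f(1) / r
f(1) = 3323
f(37) = 3323 / 37
= 89.8 occurrences


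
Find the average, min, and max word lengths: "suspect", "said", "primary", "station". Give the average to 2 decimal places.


Lengths: "suspect"=7, "said"=4, "primary"=7, "station"=7
Sum = 25, Count = 4
Average = 25/4 = 6.25
= avg=6.25, min=4, max=7


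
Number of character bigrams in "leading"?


Word: "leading" (length 7)
Number of 2-grams = length - 2 + 1 = 7 - 2 + 1
= 6


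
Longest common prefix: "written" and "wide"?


Word 1: "written"
Word 2: "wide"
Comparing from start:
  Pos 0: 'w' == 'w'
  Pos 1: 'r' != 'i' (stop)
LCP = "w" (length 1)


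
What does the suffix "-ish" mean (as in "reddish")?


Suffix: -ish
Example: reddish = red + -ish, with a spelling change
Meaning = somewhat / having the qualities of


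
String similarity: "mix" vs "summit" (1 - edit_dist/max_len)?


Word 1: "mix" (length 3)
Word 2: "summit" (length 6)
One optimal edit sequence:
  1. insert 's'  (+1)
  2. insert 'u'  (+1)
  3. insert 'm'  (+1)
  4. keep 'm'
  5. keep 'i'
  6. substitute 'x' -> 't'  (+1)
Edit distance = 4
Max length = max(3, 6) = 6
Similarity = 1 - 4/6
= 0.3333


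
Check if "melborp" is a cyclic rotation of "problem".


Word: "problem", Candidate: "melborp"
Method: check if candidate is substring of word+word
"problemproblem" contains "melborp"? No
Is rotation = No


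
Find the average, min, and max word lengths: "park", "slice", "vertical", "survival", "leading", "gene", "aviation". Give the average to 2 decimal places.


Lengths: "park"=4, "slice"=5, "vertical"=8, "survival"=8, "leading"=7, "gene"=4, "aviation"=8
Sum = 44, Count = 7
Average = 44/7 = 6.29
= avg=6.29, min=4, max=8


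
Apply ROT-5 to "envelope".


Word: "envelope"
Shift: 5
Each letter → (letter + shift) mod 26:
  'e' (4) + 5 = 9 → 'j'
  'n' (13) + 5 = 18 → 's'
  'v' (21) + 5 = 0 → 'a'
  'e' (4) + 5 = 9 → 'j'
  'l' (11) + 5 = 16 → 'q'
  'o' (14) + 5 = 19 → 't'
  'p' (15) + 5 = 20 → 'u'
  'e' (4) + 5 = 9 → 'j'
Result = "jsajqtuj"


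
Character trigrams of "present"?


Word: "present" (length 7)
Number of trigrams = 7 - 3 + 1 = 5
  Position 0: "pre"
  Position 1: "res"
  Position 2: "ese"
  Position 3: "sen"
  Position 4: "ent"
Trigrams = "pre", "res", "ese", "sen", "ent"


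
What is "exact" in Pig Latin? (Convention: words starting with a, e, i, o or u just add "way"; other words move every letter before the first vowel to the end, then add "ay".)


Word: "exact"
Starts with vowel → add 'way'
Pig Latin = "exactway"


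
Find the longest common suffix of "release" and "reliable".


Word 1: "release"
Word 2: "reliable"
Comparing from end:
  Pos -1: 'e' == 'e'
  Pos -2: 's' != 'l' (stop)
LCS = "e" (length 1)


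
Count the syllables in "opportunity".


Word: "opportunity"
Syllable breakdown: op / por / tu / ni / ty
Counting: 5 parts
= 5 syllables


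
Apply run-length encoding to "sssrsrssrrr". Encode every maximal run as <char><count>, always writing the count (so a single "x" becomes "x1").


String: "sssrsrssrrr"
Scanning for consecutive runs:
  's' x 3
  'r' x 1
  's' x 1
  'r' x 1
  's' x 2
  'r' x 3
RLE = "s3r1s1r1s2r3"


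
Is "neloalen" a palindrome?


Word: "neloalen"
Reversed: "nelaolen"
Forward == Backward? neloalen != nelaolen
Palindrome = No


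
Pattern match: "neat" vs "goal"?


Pattern of "neat": [0, 1, 2, 3]
Pattern of "goal": [0, 1, 2, 3]
Patterns match
Same pattern = Yes


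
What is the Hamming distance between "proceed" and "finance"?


Comparing character by character (same length = 7):
  Pos 0: 'p' vs 'f' !=
  Pos 1: 'r' vs 'i' !=
  Pos 2: 'o' vs 'n' !=
  Pos 3: 'c' vs 'a' !=
  Pos 4: 'e' vs 'n' !=
  Pos 5: 'e' vs 'c' !=
  Pos 6: 'd' vs 'e' !=
Hamming distance = 7


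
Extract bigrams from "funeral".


Word: "funeral" (length 7)
Number of bigrams = 7 - 2 + 1 = 6
  Position 0: "fu"
  Position 1: "un"
  Position 2: "ne"
  Position 3: "er"
  Position 4: "ra"
  Position 5: "al"
Bigrams = "fu", "un", "ne", "er", "ra", "al"


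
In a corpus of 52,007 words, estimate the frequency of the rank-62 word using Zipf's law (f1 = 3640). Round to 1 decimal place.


Zipf's law: f(r) = f(1) / r
f(1) = 3640
f(62) = 3640 / 62
= 58.7 occurrences


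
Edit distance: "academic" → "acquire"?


Word 1: "academic" (length 8)
Word 2: "acquire" (length 7)
One optimal edit sequence (insert/delete/substitute each cost 1):
  1. keep 'a'
  2. keep 'c'
  3. delete 'a'  (+1)
  4. substitute 'd' -> 'q'  (+1)
  5. substitute 'e' -> 'u'  (+1)
  6. substitute 'm' -> 'i'  (+1)
  7. substitute 'i' -> 'r'  (+1)
  8. substitute 'c' -> 'e'  (+1)
Total edit operations: 6
Edit distance = 6


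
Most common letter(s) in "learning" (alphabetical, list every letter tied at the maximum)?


Word: "learning"
Letter counts:
  'a': 1
  'e': 1
  'g': 1
  'i': 1
  'l': 1
  'n': 2
  'r': 1
Maximum count = 2
Most frequent = 'n' (2 times each)


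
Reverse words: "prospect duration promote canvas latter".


Original: "prospect duration promote canvas latter"
Words (1..n): prospect | duration | promote | canvas | latter
Reversed (n..1): latter | canvas | promote | duration | prospect
Result = "latter canvas promote duration prospect"


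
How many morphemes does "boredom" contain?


Word: "boredom"
Morphemes: bore + -dom
Each morpheme carries meaning
= 2 morphemes


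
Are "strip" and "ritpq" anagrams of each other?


Word 1: "strip" → sorted: iprst
Word 2: "ritpq" → sorted: ipqrt
Same letters? iprst != ipqrt
Anagram = No


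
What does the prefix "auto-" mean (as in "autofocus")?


Prefix: auto-
Example: autofocus = auto- + focus
Meaning = self


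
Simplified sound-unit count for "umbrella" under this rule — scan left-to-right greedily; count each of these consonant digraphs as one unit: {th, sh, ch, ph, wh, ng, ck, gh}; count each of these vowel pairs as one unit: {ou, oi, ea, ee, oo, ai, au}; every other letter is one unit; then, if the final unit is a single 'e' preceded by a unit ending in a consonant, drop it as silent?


Word: "umbrella" (8 letters)
Left-to-right scan:
  1. 'u' (letter)
  2. 'm' (letter)
  3. 'b' (letter)
  4. 'r' (letter)
  5. 'e' (letter)
  6. 'l' (letter)
  7. 'l' (letter)
  8. 'a' (letter)
Units from scan: 8
Sound units = 8 units


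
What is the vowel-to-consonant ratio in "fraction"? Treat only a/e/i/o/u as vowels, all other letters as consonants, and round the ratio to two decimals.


Word: "fraction"
Vowels (a,e,i,o,u): 3
Consonants: 5
Ratio = 3/5
= 0.60


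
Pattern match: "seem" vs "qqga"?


Pattern of "seem": [0, 1, 1, 2]
Pattern of "qqga": [0, 0, 1, 2]
Patterns do not match
Same pattern = No


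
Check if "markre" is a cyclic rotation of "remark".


Word: "remark", Candidate: "markre"
Method: check if candidate is substring of word+word
"remarkremark" contains "markre"? Yes
Is rotation = Yes


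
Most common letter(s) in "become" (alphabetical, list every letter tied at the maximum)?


Word: "become"
Letter counts:
  'b': 1
  'c': 1
  'e': 2
  'm': 1
  'o': 1
Maximum count = 2
Most frequent = 'e' (2 times each)


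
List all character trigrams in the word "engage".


Word: "engage" (length 6)
Number of trigrams = 6 - 3 + 1 = 4
  Position 0: "eng"
  Position 1: "nga"
  Position 2: "gag"
  Position 3: "age"
Trigrams = "eng", "nga", "gag", "age"


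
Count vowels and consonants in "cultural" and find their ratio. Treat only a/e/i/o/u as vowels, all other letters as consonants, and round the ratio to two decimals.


Word: "cultural"
Vowels (a,e,i,o,u): 3
Consonants: 5
Ratio = 3/5
= 0.60


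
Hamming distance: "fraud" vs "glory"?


Comparing character by character (same length = 5):
  Pos 0: 'f' vs 'g' !=
  Pos 1: 'r' vs 'l' !=
  Pos 2: 'a' vs 'o' !=
  Pos 3: 'u' vs 'r' !=
  Pos 4: 'd' vs 'y' !=
Hamming distance = 5


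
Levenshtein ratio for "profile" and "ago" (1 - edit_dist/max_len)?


Word 1: "profile" (length 7)
Word 2: "ago" (length 3)
One optimal edit sequence:
  1. substitute 'p' -> 'a'  (+1)
  2. substitute 'r' -> 'g'  (+1)
  3. keep 'o'
  4. delete 'f'  (+1)
  5. delete 'i'  (+1)
  6. delete 'l'  (+1)
  7. delete 'e'  (+1)
Edit distance = 6
Max length = max(7, 3) = 7
Similarity = 1 - 6/7
= 0.1429


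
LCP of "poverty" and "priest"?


Word 1: "poverty"
Word 2: "priest"
Comparing from start:
  Pos 0: 'p' == 'p'
  Pos 1: 'o' != 'r' (stop)
LCP = "p" (length 1)


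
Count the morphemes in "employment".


Word: "employment"
Morphemes: employ / -ment
Each morpheme carries meaning
= 2 morphemes


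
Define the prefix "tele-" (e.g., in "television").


Prefix: tele-
Example: television (tele- + vision)
Meaning = distant


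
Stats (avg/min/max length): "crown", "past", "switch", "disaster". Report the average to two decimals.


Lengths: "crown"=5, "past"=4, "switch"=6, "disaster"=8
Sum = 23, Count = 4
Average = 23/4 = 5.75
= avg=5.75, min=4, max=8


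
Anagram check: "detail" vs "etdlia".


Word 1: "detail" → sorted: adeilt
Word 2: "etdlia" → sorted: adeilt
Same letters? adeilt == adeilt
Anagram = Yes


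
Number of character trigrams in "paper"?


Word: "paper" (length 5)
Number of 3-grams = length - 3 + 1 = 5 - 3 + 1
= 3


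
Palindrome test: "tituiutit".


Word: "tituiutit"
Reversed: "tituiutit"
Forward == Backward? tituiutit == tituiutit
Palindrome = Yes


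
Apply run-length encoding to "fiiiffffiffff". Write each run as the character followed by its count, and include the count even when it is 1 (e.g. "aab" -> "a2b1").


String: "fiiiffffiffff"
Scanning for consecutive runs:
  'f' x 1
  'i' x 3
  'f' x 4
  'i' x 1
  'f' x 4
RLE = "f1i3f4i1f4"


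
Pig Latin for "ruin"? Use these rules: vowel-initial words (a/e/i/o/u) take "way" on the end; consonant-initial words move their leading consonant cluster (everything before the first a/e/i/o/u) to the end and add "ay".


Word: "ruin"
Starts with consonant(s) → move to end, add 'ay'
Consonant cluster: "r"
Pig Latin = "uinray"


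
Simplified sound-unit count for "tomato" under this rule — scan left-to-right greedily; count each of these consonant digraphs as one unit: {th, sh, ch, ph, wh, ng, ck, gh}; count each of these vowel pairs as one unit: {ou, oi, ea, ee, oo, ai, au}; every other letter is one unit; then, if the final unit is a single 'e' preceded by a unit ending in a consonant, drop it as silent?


Word: "tomato" (6 letters)
Left-to-right scan:
  [1] 't' (letter)
  [2] 'o' (letter)
  [3] 'm' (letter)
  [4] 'a' (letter)
  [5] 't' (letter)
  [6] 'o' (letter)
Units from scan: 6
Sound units = 6 units


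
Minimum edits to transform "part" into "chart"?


Word 1: "part" (length 4)
Word 2: "chart" (length 5)
One optimal edit sequence (insert/delete/substitute each cost 1):
  1. insert 'c'  (+1)
  2. substitute 'p' -> 'h'  (+1)
  3. keep 'a'
  4. keep 'r'
  5. keep 't'
Total edit operations: 2
Edit distance = 2


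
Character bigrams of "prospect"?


Word: "prospect" (length 8)
Number of bigrams = 8 - 2 + 1 = 7
  Position 0: "pr"
  Position 1: "ro"
  Position 2: "os"
  Position 3: "sp"
  Position 4: "pe"
  Position 5: "ec"
  Position 6: "ct"
Bigrams = "pr", "ro", "os", "sp", "pe", "ec", "ct"


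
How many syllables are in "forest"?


Word: "forest"
Syllable breakdown: for | est
Counting: 2 parts
= 2 syllables


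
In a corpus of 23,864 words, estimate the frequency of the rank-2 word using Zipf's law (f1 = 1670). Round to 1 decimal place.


Zipf's law: f(r) = f(1) / r
f(1) = 1670
f(2) = 1670 / 2
= 835.0 occurrences


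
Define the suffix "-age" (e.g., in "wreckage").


Suffix: -age
As in: wreckage -> wreck + -age
Meaning = result / collection


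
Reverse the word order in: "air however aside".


Original: "air however aside"
Words (1..n): air | however | aside
Reversed (n..1): aside | however | air
Result = "aside however air"


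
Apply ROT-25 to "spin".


Word: "spin"
Shift: 25
Each letter → (letter + shift) mod 26:
  's' (18) + 25 = 17 → 'r'
  'p' (15) + 25 = 14 → 'o'
  'i' (8) + 25 = 7 → 'h'
  'n' (13) + 25 = 12 → 'm'
Result = "rohm"


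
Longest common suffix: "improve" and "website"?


Word 1: "improve"
Word 2: "website"
Comparing from end:
  Pos -1: 'e' == 'e'
  Pos -2: 'v' != 't' (stop)
LCS = "e" (length 1)


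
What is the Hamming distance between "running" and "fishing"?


Comparing character by character (same length = 7):
  Pos 0: 'r' vs 'f' !=
  Pos 1: 'u' vs 'i' !=
  Pos 2: 'n' vs 's' !=
  Pos 3: 'n' vs 'h' !=
  Pos 4: 'i' vs 'i' =
  Pos 5: 'n' vs 'n' =
  Pos 6: 'g' vs 'g' =
Hamming distance = 4


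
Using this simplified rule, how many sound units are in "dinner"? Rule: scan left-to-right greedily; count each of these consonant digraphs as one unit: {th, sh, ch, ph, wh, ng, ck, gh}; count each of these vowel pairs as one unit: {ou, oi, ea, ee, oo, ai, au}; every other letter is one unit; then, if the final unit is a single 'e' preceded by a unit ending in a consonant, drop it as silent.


Word: "dinner" (6 letters)
Left-to-right scan:
  (1) 'd' (letter)
  (2) 'i' (letter)
  (3) 'n' (letter)
  (4) 'n' (letter)
  (5) 'e' (letter)
  (6) 'r' (letter)
Units from scan: 6
Sound units = 6 units


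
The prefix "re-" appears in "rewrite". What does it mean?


Prefix: re-
As in: rewrite -> re- + write
Meaning = again


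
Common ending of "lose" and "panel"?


Word 1: "lose"
Word 2: "panel"
Comparing from end:
  Pos -1: 'e' != 'l' (stop)
LCS = "" (length 0)


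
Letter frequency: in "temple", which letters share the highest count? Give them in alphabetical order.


Word: "temple"
Letter counts:
  'e': 2
  'l': 1
  'm': 1
  'p': 1
  't': 1
Maximum count = 2
Most frequent = 'e' (2 times each)


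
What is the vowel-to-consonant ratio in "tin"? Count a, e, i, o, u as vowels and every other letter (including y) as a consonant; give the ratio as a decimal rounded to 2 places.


Word: "tin"
Vowels (a,e,i,o,u): 1
Consonants: 2
Ratio = 1/2
= 0.50


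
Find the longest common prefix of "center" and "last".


Word 1: "center"
Word 2: "last"
Comparing from start:
  Pos 0: 'c' != 'l' (stop)
LCP = "" (length 0)


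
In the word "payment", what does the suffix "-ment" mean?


Suffix: -ment
As in: payment -> pay + -ment
Meaning = result of action


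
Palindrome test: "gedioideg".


Word: "gedioideg"
Reversed: "gedioideg"
Forward == Backward? gedioideg == gedioideg
Palindrome = Yes


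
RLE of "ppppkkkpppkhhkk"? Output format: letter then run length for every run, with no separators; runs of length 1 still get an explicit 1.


String: "ppppkkkpppkhhkk"
Scanning for consecutive runs:
  'p' x 4
  'k' x 3
  'p' x 3
  'k' x 1
  'h' x 2
  'k' x 2
RLE = "p4k3p3k1h2k2"


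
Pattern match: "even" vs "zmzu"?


Pattern of "even": [0, 1, 0, 2]
Pattern of "zmzu": [0, 1, 0, 2]
Patterns match
Same pattern = Yes


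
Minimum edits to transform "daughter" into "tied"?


Word 1: "daughter" (length 8)
Word 2: "tied" (length 4)
One optimal edit sequence (insert/delete/substitute each cost 1):
  1. delete 'd'  (+1)
  2. delete 'a'  (+1)
  3. delete 'u'  (+1)
  4. delete 'g'  (+1)
  5. substitute 'h' -> 't'  (+1)
  6. substitute 't' -> 'i'  (+1)
  7. keep 'e'
  8. substitute 'r' -> 'd'  (+1)
Total edit operations: 7
Edit distance = 7


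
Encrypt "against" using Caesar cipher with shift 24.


Word: "against"
Shift: 24
Each letter → (letter + shift) mod 26:
  'a' (0) + 24 = 24 → 'y'
  'g' (6) + 24 = 4 → 'e'
  'a' (0) + 24 = 24 → 'y'
  'i' (8) + 24 = 6 → 'g'
  'n' (13) + 24 = 11 → 'l'
  's' (18) + 24 = 16 → 'q'
  't' (19) + 24 = 17 → 'r'
Result = "yeyglqr"


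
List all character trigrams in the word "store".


Word: "store" (length 5)
Number of trigrams = 5 - 3 + 1 = 3
  Position 0: "sto"
  Position 1: "tor"
  Position 2: "ore"
Trigrams = "sto", "tor", "ore"


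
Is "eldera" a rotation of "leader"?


Word: "leader", Candidate: "eldera"
Method: check if candidate is substring of word+word
"leaderleader" contains "eldera"? No
Is rotation = No


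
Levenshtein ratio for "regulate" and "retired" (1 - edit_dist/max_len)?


Word 1: "regulate" (length 8)
Word 2: "retired" (length 7)
One optimal edit sequence:
  1. keep 'r'
  2. keep 'e'
  3. delete 'g'  (+1)
  4. substitute 'u' -> 't'  (+1)
  5. substitute 'l' -> 'i'  (+1)
  6. substitute 'a' -> 'r'  (+1)
  7. substitute 't' -> 'e'  (+1)
  8. substitute 'e' -> 'd'  (+1)
Edit distance = 6
Max length = max(8, 7) = 8
Similarity = 1 - 6/8
= 0.2500


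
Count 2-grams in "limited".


Word: "limited" (length 7)
Number of 2-grams = length - 2 + 1 = 7 - 2 + 1
= 6


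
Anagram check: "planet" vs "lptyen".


Word 1: "planet" → sorted: aelnpt
Word 2: "lptyen" → sorted: elnpty
Same letters? aelnpt != elnpty
Anagram = No


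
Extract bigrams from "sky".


Word: "sky" (length 3)
Number of bigrams = 3 - 2 + 1 = 2
  Position 0: "sk"
  Position 1: "ky"
Bigrams = "sk", "ky"


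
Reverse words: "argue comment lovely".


Original: "argue comment lovely"
Words (1..n): argue | comment | lovely
Reversed (n..1): lovely | comment | argue
Result = "lovely comment argue"


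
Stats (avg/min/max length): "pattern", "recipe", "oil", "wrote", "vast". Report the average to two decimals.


Lengths: "pattern"=7, "recipe"=6, "oil"=3, "wrote"=5, "vast"=4
Sum = 25, Count = 5
Average = 25/5 = 5.00
= avg=5.00, min=3, max=7


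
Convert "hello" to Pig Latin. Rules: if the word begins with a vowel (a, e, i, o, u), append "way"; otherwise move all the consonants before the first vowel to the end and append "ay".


Word: "hello"
Starts with consonant(s) → move to end, add 'ay'
Consonant cluster: "h"
Pig Latin = "ellohay"


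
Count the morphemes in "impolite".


Word: "impolite"
Morphemes: im- / polite
Each morpheme carries meaning
= 2 morphemes


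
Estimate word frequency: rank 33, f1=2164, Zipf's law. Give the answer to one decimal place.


Zipf's law: f(r) = f(1) / r
f(1) = 2164
f(33) = 2164 / 33
= 65.6 occurrences


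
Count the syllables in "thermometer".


Word: "thermometer"
Syllable breakdown: ther / mom / e / ter
Counting: 4 parts
= 4 syllables


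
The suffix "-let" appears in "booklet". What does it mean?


Suffix: -let
Example: booklet (book + -let)
Meaning = small


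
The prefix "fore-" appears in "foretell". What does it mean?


Prefix: fore-
As in: foretell -> fore- + tell
Meaning = before


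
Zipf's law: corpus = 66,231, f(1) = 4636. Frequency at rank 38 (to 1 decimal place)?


Zipf's law: f(r) = f(1) / r
f(1) = 4636
f(38) = 4636 / 38
= 122.0 occurrences


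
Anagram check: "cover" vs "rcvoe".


Word 1: "cover" → sorted: ceorv
Word 2: "rcvoe" → sorted: ceorv
Same letters? ceorv == ceorv
Anagram = Yes


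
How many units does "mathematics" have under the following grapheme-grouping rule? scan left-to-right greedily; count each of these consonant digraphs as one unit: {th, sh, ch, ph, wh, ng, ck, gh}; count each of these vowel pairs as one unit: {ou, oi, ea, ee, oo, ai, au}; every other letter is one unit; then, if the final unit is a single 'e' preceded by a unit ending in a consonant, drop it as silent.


Word: "mathematics" (11 letters)
Left-to-right scan:
  (1) 'm' (letter)
  (2) 'a' (letter)
  (3) 'th' (digraph)
  (4) 'e' (letter)
  (5) 'm' (letter)
  (6) 'a' (letter)
  (7) 't' (letter)
  (8) 'i' (letter)
  (9) 'c' (letter)
  (10) 's' (letter)
Units from scan: 10
Sound units = 10 units


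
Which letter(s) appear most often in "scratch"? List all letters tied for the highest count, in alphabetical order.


Word: "scratch"
Letter counts:
  'a': 1
  'c': 2
  'h': 1
  'r': 1
  's': 1
  't': 1
Maximum count = 2
Most frequent = 'c' (2 times each)


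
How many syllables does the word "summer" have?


Word: "summer"
Syllable breakdown: sum-mer
Counting: 2 parts
= 2 syllables


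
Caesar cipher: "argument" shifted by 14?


Word: "argument"
Shift: 14
Each letter → (letter + shift) mod 26:
  'a' (0) + 14 = 14 → 'o'
  'r' (17) + 14 = 5 → 'f'
  'g' (6) + 14 = 20 → 'u'
  'u' (20) + 14 = 8 → 'i'
  'm' (12) + 14 = 0 → 'a'
  'e' (4) + 14 = 18 → 's'
  'n' (13) + 14 = 1 → 'b'
  't' (19) + 14 = 7 → 'h'
Result = "ofuiasbh"


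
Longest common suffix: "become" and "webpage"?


Word 1: "become"
Word 2: "webpage"
Comparing from end:
  Pos -1: 'e' == 'e'
  Pos -2: 'm' != 'g' (stop)
LCS = "e" (length 1)


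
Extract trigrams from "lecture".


Word: "lecture" (length 7)
Number of trigrams = 7 - 3 + 1 = 5
  Position 0: "lec"
  Position 1: "ect"
  Position 2: "ctu"
  Position 3: "tur"
  Position 4: "ure"
Trigrams = "lec", "ect", "ctu", "tur", "ure"


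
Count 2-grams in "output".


Word: "output" (length 6)
Number of 2-grams = length - 2 + 1 = 6 - 2 + 1
= 5


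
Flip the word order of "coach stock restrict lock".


Original: "coach stock restrict lock"
Words (1..n): coach | stock | restrict | lock
Reversed (n..1): lock | restrict | stock | coach
Result = "lock restrict stock coach"


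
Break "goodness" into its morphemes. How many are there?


Word: "goodness"
Morphemes: good + -ness
Each morpheme carries meaning
= 2 morphemes


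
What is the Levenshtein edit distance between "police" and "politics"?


Word 1: "police" (length 6)
Word 2: "politics" (length 8)
One optimal edit sequence (insert/delete/substitute each cost 1):
  1. keep 'p'
  2. keep 'o'
  3. keep 'l'
  4. insert 'i'  (+1)
  5. insert 't'  (+1)
  6. keep 'i'
  7. keep 'c'
  8. substitute 'e' -> 's'  (+1)
Total edit operations: 3
Edit distance = 3


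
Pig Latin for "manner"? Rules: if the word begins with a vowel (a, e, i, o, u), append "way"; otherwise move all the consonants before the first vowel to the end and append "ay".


Word: "manner"
Starts with consonant(s) → move to end, add 'ay'
Consonant cluster: "m"
Pig Latin = "annermay"


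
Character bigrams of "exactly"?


Word: "exactly" (length 7)
Number of bigrams = 7 - 2 + 1 = 6
  Position 0: "ex"
  Position 1: "xa"
  Position 2: "ac"
  Position 3: "ct"
  Position 4: "tl"
  Position 5: "ly"
Bigrams = "ex", "xa", "ac", "ct", "tl", "ly"


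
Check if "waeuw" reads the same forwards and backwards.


Word: "waeuw"
Reversed: "wueaw"
Forward == Backward? waeuw != wueaw
Palindrome = No


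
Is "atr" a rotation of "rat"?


Word: "rat", Candidate: "atr"
Method: check if candidate is substring of word+word
"ratrat" contains "atr"? Yes
Is rotation = Yes


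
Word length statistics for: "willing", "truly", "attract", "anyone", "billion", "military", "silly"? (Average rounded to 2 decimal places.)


Lengths: "willing"=7, "truly"=5, "attract"=7, "anyone"=6, "billion"=7, "military"=8, "silly"=5
Sum = 45, Count = 7
Average = 45/7 = 6.43
= avg=6.43, min=5, max=8


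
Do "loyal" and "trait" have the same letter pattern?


Pattern of "loyal": [0, 1, 2, 3, 0]
Pattern of "trait": [0, 1, 2, 3, 0]
Patterns match
Same pattern = Yes


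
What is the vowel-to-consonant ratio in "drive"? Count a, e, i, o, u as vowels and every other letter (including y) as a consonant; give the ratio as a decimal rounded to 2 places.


Word: "drive"
Vowels (a,e,i,o,u): 2
Consonants: 3
Ratio = 2/3
= 0.67


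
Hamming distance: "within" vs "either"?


Comparing character by character (same length = 6):
  Pos 0: 'w' vs 'e' !=
  Pos 1: 'i' vs 'i' =
  Pos 2: 't' vs 't' =
  Pos 3: 'h' vs 'h' =
  Pos 4: 'i' vs 'e' !=
  Pos 5: 'n' vs 'r' !=
Hamming distance = 3


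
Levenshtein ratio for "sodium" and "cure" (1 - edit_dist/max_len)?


Word 1: "sodium" (length 6)
Word 2: "cure" (length 4)
One optimal edit sequence:
  1. delete 's'  (+1)
  2. delete 'o'  (+1)
  3. substitute 'd' -> 'c'  (+1)
  4. substitute 'i' -> 'u'  (+1)
  5. substitute 'u' -> 'r'  (+1)
  6. substitute 'm' -> 'e'  (+1)
Edit distance = 6
Max length = max(6, 4) = 6
Similarity = 1 - 6/6
= 0.0000


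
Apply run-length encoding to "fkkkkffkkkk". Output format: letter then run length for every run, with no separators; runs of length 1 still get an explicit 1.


String: "fkkkkffkkkk"
Scanning for consecutive runs:
  'f' x 1
  'k' x 4
  'f' x 2
  'k' x 4
RLE = "f1k4f2k4"


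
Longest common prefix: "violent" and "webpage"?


Word 1: "violent"
Word 2: "webpage"
Comparing from start:
  Pos 0: 'v' != 'w' (stop)
LCP = "" (length 0)


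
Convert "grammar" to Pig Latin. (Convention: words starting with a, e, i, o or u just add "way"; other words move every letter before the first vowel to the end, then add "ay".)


Word: "grammar"
Starts with consonant(s) → move to end, add 'ay'
Consonant cluster: "gr"
Pig Latin = "ammargray"


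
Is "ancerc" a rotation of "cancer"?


Word: "cancer", Candidate: "ancerc"
Method: check if candidate is substring of word+word
"cancercancer" contains "ancerc"? Yes
Is rotation = Yes


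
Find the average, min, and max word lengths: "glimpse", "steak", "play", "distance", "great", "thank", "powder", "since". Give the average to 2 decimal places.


Lengths: "glimpse"=7, "steak"=5, "play"=4, "distance"=8, "great"=5, "thank"=5, "powder"=6, "since"=5
Sum = 45, Count = 8
Average = 45/8 = 5.63
= avg=5.63, min=4, max=8


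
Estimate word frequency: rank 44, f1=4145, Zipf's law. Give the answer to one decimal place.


Zipf's law: f(r) = f(1) / r
f(1) = 4145
f(44) = 4145 / 44
= 94.2 occurrences


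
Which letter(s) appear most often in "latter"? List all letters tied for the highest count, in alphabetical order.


Word: "latter"
Letter counts:
  'a': 1
  'e': 1
  'l': 1
  'r': 1
  't': 2
Maximum count = 2
Most frequent = 't' (2 times each)


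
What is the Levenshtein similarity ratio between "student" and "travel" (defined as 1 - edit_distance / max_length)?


Word 1: "student" (length 7)
Word 2: "travel" (length 6)
One optimal edit sequence:
  1. delete 's'  (+1)
  2. keep 't'
  3. substitute 'u' -> 'r'  (+1)
  4. substitute 'd' -> 'a'  (+1)
  5. substitute 'e' -> 'v'  (+1)
  6. substitute 'n' -> 'e'  (+1)
  7. substitute 't' -> 'l'  (+1)
Edit distance = 6
Max length = max(7, 6) = 7
Similarity = 1 - 6/7
= 0.1429
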